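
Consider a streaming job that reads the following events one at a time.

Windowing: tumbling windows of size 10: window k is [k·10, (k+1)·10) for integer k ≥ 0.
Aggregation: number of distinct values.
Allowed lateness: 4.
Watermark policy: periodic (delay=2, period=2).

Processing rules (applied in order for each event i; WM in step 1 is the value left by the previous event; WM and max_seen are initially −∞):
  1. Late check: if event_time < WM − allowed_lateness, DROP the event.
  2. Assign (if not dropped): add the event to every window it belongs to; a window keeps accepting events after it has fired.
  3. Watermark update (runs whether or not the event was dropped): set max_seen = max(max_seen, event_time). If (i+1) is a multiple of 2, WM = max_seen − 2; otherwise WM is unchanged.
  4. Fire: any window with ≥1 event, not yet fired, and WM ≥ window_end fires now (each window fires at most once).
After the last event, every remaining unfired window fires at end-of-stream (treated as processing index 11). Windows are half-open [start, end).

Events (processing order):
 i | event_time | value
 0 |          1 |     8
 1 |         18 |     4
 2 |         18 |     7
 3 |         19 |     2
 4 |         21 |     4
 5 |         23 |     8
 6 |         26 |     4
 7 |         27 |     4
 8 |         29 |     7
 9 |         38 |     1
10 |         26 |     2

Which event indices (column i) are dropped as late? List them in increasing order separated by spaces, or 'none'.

10

i=0 t=1 v=8: → [0,10); WM=−∞
i=1 t=18 v=4: → [10,20); WM=16; [0,10) fires=1
i=2 t=18 v=7: → [10,20); WM=16
i=3 t=19 v=2: → [10,20); WM=17
i=4 t=21 v=4: → [20,30); WM=17
i=5 t=23 v=8: → [20,30); WM=21; [10,20) fires=3
i=6 t=26 v=4: → [20,30); WM=21
i=7 t=27 v=4: → [20,30); WM=25
i=8 t=29 v=7: → [20,30); WM=25
i=9 t=38 v=1: → [30,40); WM=36; [20,30) fires=3
i=10 t=26 v=2: DROP (t<36-4); WM=36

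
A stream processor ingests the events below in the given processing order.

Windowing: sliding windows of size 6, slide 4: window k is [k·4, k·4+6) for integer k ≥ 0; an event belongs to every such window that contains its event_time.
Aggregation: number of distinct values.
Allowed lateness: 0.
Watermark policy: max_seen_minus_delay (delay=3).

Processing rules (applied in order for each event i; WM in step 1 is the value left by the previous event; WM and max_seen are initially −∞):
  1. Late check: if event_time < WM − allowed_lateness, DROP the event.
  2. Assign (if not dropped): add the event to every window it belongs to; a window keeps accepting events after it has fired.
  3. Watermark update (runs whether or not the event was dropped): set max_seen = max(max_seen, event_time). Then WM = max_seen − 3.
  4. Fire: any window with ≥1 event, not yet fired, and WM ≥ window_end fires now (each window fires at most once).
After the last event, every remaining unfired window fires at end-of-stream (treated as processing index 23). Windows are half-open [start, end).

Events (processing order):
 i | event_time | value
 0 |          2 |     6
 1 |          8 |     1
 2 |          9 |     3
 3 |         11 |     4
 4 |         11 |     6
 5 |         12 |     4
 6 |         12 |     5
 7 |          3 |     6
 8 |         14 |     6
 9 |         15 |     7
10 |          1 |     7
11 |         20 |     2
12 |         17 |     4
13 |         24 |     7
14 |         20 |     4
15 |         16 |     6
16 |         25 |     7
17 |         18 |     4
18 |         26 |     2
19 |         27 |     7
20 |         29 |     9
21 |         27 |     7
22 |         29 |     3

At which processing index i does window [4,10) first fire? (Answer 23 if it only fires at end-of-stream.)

i=0 t=2 v=6: → [0,6); WM=-1
i=1 t=8 v=1: → [8,14),[4,10); WM=5
i=2 t=9 v=3: → [8,14),[4,10); WM=6; [0,6) fires=1
i=3 t=11 v=4: → [8,14); WM=8
i=4 t=11 v=6: → [8,14); WM=8
i=5 t=12 v=4: → [12,18),[8,14); WM=9
i=6 t=12 v=5: → [12,18),[8,14); WM=9
i=7 t=3 v=6: DROP (t<9-0); WM=9
i=8 t=14 v=6: → [12,18); WM=11; [4,10) fires=2
i=9 t=15 v=7: → [12,18); WM=12
i=10 t=1 v=7: DROP (t<12-0); WM=12
i=11 t=20 v=2: → [20,26),[16,22); WM=17; [8,14) fires=5
i=12 t=17 v=4: → [16,22),[12,18); WM=17
i=13 t=24 v=7: → [24,30),[20,26); WM=21; [12,18) fires=4
i=14 t=20 v=4: DROP (t<21-0); WM=21
i=15 t=16 v=6: DROP (t<21-0); WM=21
i=16 t=25 v=7: → [24,30),[20,26); WM=22; [16,22) fires=2
i=17 t=18 v=4: DROP (t<22-0); WM=22
i=18 t=26 v=2: → [24,30); WM=23
i=19 t=27 v=7: → [24,30); WM=24
i=20 t=29 v=9: → [28,34),[24,30); WM=26; [20,26) fires=2
i=21 t=27 v=7: → [24,30); WM=26
i=22 t=29 v=3: → [28,34),[24,30); WM=26

8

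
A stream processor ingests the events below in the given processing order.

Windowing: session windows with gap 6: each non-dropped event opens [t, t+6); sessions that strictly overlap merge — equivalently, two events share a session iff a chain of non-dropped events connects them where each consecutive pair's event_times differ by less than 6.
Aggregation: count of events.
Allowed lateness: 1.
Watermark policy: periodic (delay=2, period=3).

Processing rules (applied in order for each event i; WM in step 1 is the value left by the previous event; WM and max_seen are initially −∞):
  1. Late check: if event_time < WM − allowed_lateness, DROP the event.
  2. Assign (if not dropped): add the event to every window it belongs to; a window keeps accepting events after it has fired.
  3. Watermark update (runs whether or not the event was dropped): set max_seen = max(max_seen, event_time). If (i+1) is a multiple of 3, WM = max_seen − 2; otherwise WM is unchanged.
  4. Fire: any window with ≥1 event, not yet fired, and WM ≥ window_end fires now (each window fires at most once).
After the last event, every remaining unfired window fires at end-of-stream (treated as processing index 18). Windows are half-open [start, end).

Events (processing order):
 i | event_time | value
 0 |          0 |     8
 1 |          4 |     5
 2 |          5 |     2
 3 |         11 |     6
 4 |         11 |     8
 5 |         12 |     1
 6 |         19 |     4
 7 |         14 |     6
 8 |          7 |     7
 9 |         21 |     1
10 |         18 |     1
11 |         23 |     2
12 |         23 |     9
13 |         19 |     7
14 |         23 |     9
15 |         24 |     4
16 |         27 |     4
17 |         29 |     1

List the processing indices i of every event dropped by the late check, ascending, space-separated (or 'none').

i=0 t=0 v=8: → [0,6); WM=−∞
i=1 t=4 v=5: → [0,10); WM=−∞
i=2 t=5 v=2: → [0,11); WM=3
i=3 t=11 v=6: → [11,17); WM=3
i=4 t=11 v=8: → [11,17); WM=3
i=5 t=12 v=1: → [11,18); WM=10
i=6 t=19 v=4: → [19,25); WM=10
i=7 t=14 v=6: → [11,25); WM=10
i=8 t=7 v=7: DROP (t<10-1); WM=17
i=9 t=21 v=1: → [11,27); WM=17
i=10 t=18 v=1: → [11,27); WM=17
i=11 t=23 v=2: → [11,29); WM=21
i=12 t=23 v=9: → [11,29); WM=21
i=13 t=19 v=7: DROP (t<21-1); WM=21
i=14 t=23 v=9: → [11,29); WM=21
i=15 t=24 v=4: → [11,30); WM=21
i=16 t=27 v=4: → [11,33); WM=21
i=17 t=29 v=1: → [11,35); WM=27

8 13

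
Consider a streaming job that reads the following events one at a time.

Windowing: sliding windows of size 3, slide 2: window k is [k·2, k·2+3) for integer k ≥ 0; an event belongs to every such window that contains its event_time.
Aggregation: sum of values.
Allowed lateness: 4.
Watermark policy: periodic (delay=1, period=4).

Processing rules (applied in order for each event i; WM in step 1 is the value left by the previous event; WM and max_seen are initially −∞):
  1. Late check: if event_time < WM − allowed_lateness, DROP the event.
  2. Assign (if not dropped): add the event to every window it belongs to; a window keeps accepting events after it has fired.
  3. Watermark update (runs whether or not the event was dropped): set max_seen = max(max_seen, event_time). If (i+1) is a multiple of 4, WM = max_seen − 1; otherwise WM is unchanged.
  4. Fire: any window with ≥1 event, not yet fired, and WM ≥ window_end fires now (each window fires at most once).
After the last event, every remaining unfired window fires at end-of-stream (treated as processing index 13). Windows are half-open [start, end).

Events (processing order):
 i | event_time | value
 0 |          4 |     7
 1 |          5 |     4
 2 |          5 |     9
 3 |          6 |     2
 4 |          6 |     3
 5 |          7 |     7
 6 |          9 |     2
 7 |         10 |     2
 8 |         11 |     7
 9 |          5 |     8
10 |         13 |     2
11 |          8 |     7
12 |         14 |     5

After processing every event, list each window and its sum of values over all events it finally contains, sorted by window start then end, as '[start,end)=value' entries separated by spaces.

i=0 t=4 v=7: → [4,7),[2,5); WM=−∞
i=1 t=5 v=4: → [4,7); WM=−∞
i=2 t=5 v=9: → [4,7); WM=−∞
i=3 t=6 v=2: → [6,9),[4,7); WM=5; [2,5) fires=7
i=4 t=6 v=3: → [6,9),[4,7); WM=5
i=5 t=7 v=7: → [6,9); WM=5
i=6 t=9 v=2: → [8,11); WM=5
i=7 t=10 v=2: → [10,13),[8,11); WM=9; [4,7) fires=25 [6,9) fires=12
i=8 t=11 v=7: → [10,13); WM=9
i=9 t=5 v=8: → [4,7); WM=9
i=10 t=13 v=2: → [12,15); WM=9
i=11 t=8 v=7: → [8,11),[6,9); WM=12; [8,11) fires=11
i=12 t=14 v=5: → [14,17),[12,15); WM=12

[2,5)=7 [4,7)=33 [6,9)=19 [8,11)=11 [10,13)=9 [12,15)=7 [14,17)=5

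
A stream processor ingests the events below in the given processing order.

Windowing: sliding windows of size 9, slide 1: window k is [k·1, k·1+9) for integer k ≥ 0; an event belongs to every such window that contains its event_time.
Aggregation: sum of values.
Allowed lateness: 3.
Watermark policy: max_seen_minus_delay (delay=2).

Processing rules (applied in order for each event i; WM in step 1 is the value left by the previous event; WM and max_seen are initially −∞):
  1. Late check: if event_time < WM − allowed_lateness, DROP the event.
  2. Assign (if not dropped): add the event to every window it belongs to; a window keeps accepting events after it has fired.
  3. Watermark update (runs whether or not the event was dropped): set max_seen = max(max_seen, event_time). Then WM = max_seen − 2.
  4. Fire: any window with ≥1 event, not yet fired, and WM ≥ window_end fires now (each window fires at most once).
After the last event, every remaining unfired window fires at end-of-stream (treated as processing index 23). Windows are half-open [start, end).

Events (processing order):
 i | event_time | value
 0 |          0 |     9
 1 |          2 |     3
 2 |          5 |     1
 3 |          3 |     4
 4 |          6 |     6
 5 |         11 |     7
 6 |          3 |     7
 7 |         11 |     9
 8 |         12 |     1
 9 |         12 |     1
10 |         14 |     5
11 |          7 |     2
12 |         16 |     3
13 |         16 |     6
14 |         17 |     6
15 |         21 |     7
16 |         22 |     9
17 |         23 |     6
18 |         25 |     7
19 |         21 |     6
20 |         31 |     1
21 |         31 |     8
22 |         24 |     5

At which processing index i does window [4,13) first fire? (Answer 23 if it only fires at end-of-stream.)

12

i=0 t=0 v=9: → [0,9); WM=-2
i=1 t=2 v=3: → [2,11),[1,10),[0,9); WM=0
i=2 t=5 v=1: → [5,14),[4,13),[3,12),[2,11),[1,10),[0,9); WM=3
i=3 t=3 v=4: → [3,12),[2,11),[1,10),[0,9); WM=3
i=4 t=6 v=6: → [6,15),[5,14),[4,13),[3,12),[2,11),[1,10),[0,9); WM=4
i=5 t=11 v=7: → [11,20),[10,19),[9,18),[8,17),[7,16),[6,15),[5,14),[4,13),[3,12); WM=9; [0,9) fires=23
i=6 t=3 v=7: DROP (t<9-3); WM=9
i=7 t=11 v=9: → [11,20),[10,19),[9,18),[8,17),[7,16),[6,15),[5,14),[4,13),[3,12); WM=9
i=8 t=12 v=1: → [12,21),[11,20),[10,19),[9,18),[8,17),[7,16),[6,15),[5,14),[4,13); WM=10; [1,10) fires=14
i=9 t=12 v=1: → [12,21),[11,20),[10,19),[9,18),[8,17),[7,16),[6,15),[5,14),[4,13); WM=10
i=10 t=14 v=5: → [14,23),[13,22),[12,21),[11,20),[10,19),[9,18),[8,17),[7,16),[6,15); WM=12; [2,11) fires=14 [3,12) fires=27
i=11 t=7 v=2: DROP (t<12-3); WM=12
i=12 t=16 v=3: → [16,25),[15,24),[14,23),[13,22),[12,21),[11,20),[10,19),[9,18),[8,17); WM=14; [4,13) fires=25 [5,14) fires=25
i=13 t=16 v=6: → [16,25),[15,24),[14,23),[13,22),[12,21),[11,20),[10,19),[9,18),[8,17); WM=14
i=14 t=17 v=6: → [17,26),[16,25),[15,24),[14,23),[13,22),[12,21),[11,20),[10,19),[9,18); WM=15; [6,15) fires=29
i=15 t=21 v=7: → [21,30),[20,29),[19,28),[18,27),[17,26),[16,25),[15,24),[14,23),[13,22); WM=19; [7,16) fires=23 [8,17) fires=32 [9,18) fires=38 [10,19) fires=38
i=16 t=22 v=9: → [22,31),[21,30),[20,29),[19,28),[18,27),[17,26),[16,25),[15,24),[14,23); WM=20; [11,20) fires=38
i=17 t=23 v=6: → [23,32),[22,31),[21,30),[20,29),[19,28),[18,27),[17,26),[16,25),[15,24); WM=21; [12,21) fires=22
i=18 t=25 v=7: → [25,34),[24,33),[23,32),[22,31),[21,30),[20,29),[19,28),[18,27),[17,26); WM=23; [13,22) fires=27 [14,23) fires=36
i=19 t=21 v=6: → [21,30),[20,29),[19,28),[18,27),[17,26),[16,25),[15,24),[14,23),[13,22); WM=23
i=20 t=31 v=1: → [31,40),[30,39),[29,38),[28,37),[27,36),[26,35),[25,34),[24,33),[23,32); WM=29; [15,24) fires=43 [16,25) fires=43 [17,26) fires=41 [18,27) fires=35 [19,28) fires=35 [20,29) fires=35
i=21 t=31 v=8: → [31,40),[30,39),[29,38),[28,37),[27,36),[26,35),[25,34),[24,33),[23,32); WM=29
i=22 t=24 v=5: DROP (t<29-3); WM=29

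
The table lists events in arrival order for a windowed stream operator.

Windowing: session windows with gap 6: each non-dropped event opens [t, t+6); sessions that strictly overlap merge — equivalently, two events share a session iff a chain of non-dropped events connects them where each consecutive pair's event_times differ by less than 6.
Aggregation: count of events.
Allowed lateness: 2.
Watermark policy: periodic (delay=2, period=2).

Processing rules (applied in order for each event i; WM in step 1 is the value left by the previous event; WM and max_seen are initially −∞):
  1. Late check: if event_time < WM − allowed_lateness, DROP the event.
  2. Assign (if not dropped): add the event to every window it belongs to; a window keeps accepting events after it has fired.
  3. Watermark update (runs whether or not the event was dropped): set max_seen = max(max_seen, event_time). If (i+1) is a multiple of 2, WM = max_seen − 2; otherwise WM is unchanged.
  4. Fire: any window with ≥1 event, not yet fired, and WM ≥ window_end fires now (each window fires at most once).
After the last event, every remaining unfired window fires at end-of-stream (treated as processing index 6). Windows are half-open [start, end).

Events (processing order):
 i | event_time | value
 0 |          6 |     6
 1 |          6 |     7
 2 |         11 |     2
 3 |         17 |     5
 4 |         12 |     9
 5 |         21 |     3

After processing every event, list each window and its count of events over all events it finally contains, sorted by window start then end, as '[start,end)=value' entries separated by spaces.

i=0 t=6 v=6: → [6,12); WM=−∞
i=1 t=6 v=7: → [6,12); WM=4
i=2 t=11 v=2: → [6,17); WM=4
i=3 t=17 v=5: → [17,23); WM=15
i=4 t=12 v=9: DROP (t<15-2); WM=15
i=5 t=21 v=3: → [17,27); WM=19

[6,17)=3 [17,27)=2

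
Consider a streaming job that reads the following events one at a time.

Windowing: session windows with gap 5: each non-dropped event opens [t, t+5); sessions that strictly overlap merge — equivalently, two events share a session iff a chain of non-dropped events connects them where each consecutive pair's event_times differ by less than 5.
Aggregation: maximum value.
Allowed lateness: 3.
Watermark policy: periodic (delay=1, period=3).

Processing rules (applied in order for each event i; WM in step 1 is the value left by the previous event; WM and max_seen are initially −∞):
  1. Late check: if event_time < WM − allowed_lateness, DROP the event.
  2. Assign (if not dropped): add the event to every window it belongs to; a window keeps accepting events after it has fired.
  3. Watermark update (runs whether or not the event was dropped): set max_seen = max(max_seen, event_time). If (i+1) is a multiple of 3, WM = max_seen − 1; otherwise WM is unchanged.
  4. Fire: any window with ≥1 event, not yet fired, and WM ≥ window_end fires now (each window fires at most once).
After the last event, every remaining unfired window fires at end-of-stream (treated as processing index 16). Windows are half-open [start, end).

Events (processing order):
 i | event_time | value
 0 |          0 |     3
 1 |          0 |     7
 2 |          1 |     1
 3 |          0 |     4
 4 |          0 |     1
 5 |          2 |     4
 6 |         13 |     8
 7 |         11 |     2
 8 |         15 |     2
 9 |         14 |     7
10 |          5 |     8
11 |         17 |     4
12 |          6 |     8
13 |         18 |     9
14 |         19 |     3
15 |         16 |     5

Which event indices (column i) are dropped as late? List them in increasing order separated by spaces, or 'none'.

i=0 t=0 v=3: → [0,5); WM=−∞
i=1 t=0 v=7: → [0,5); WM=−∞
i=2 t=1 v=1: → [0,6); WM=0
i=3 t=0 v=4: → [0,6); WM=0
i=4 t=0 v=1: → [0,6); WM=0
i=5 t=2 v=4: → [0,7); WM=1
i=6 t=13 v=8: → [13,18); WM=1
i=7 t=11 v=2: → [11,18); WM=1
i=8 t=15 v=2: → [11,20); WM=14
i=9 t=14 v=7: → [11,20); WM=14
i=10 t=5 v=8: DROP (t<14-3); WM=14
i=11 t=17 v=4: → [11,22); WM=16
i=12 t=6 v=8: DROP (t<16-3); WM=16
i=13 t=18 v=9: → [11,23); WM=16
i=14 t=19 v=3: → [11,24); WM=18
i=15 t=16 v=5: → [11,24); WM=18

10 12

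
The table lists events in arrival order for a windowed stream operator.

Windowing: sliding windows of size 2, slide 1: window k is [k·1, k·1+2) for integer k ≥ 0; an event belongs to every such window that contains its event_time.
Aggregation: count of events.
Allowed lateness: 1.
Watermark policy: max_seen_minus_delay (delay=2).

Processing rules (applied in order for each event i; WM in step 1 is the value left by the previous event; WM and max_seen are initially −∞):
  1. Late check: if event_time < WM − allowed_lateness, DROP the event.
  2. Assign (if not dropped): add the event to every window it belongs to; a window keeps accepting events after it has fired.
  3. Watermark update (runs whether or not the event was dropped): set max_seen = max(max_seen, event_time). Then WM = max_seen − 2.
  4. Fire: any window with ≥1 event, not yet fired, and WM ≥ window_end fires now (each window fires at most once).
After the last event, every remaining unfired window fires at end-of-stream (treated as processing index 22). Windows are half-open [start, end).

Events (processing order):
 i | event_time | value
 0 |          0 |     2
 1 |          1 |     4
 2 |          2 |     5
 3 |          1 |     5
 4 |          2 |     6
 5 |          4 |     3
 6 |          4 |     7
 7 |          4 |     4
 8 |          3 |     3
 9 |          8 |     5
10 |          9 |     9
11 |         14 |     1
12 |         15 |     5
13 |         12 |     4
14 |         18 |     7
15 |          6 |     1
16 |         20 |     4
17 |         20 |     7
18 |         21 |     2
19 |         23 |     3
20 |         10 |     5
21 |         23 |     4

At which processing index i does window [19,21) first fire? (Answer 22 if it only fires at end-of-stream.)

19

i=0 t=0 v=2: → [0,2); WM=-2
i=1 t=1 v=4: → [1,3),[0,2); WM=-1
i=2 t=2 v=5: → [2,4),[1,3); WM=0
i=3 t=1 v=5: → [1,3),[0,2); WM=0
i=4 t=2 v=6: → [2,4),[1,3); WM=0
i=5 t=4 v=3: → [4,6),[3,5); WM=2; [0,2) fires=3
i=6 t=4 v=7: → [4,6),[3,5); WM=2
i=7 t=4 v=4: → [4,6),[3,5); WM=2
i=8 t=3 v=3: → [3,5),[2,4); WM=2
i=9 t=8 v=5: → [8,10),[7,9); WM=6; [1,3) fires=4 [2,4) fires=3 [3,5) fires=4 [4,6) fires=3
i=10 t=9 v=9: → [9,11),[8,10); WM=7
i=11 t=14 v=1: → [14,16),[13,15); WM=12; [7,9) fires=1 [8,10) fires=2 [9,11) fires=1
i=12 t=15 v=5: → [15,17),[14,16); WM=13
i=13 t=12 v=4: → [12,14),[11,13); WM=13; [11,13) fires=1
i=14 t=18 v=7: → [18,20),[17,19); WM=16; [12,14) fires=1 [13,15) fires=1 [14,16) fires=2
i=15 t=6 v=1: DROP (t<16-1); WM=16
i=16 t=20 v=4: → [20,22),[19,21); WM=18; [15,17) fires=1
i=17 t=20 v=7: → [20,22),[19,21); WM=18
i=18 t=21 v=2: → [21,23),[20,22); WM=19; [17,19) fires=1
i=19 t=23 v=3: → [23,25),[22,24); WM=21; [18,20) fires=1 [19,21) fires=2
i=20 t=10 v=5: DROP (t<21-1); WM=21
i=21 t=23 v=4: → [23,25),[22,24); WM=21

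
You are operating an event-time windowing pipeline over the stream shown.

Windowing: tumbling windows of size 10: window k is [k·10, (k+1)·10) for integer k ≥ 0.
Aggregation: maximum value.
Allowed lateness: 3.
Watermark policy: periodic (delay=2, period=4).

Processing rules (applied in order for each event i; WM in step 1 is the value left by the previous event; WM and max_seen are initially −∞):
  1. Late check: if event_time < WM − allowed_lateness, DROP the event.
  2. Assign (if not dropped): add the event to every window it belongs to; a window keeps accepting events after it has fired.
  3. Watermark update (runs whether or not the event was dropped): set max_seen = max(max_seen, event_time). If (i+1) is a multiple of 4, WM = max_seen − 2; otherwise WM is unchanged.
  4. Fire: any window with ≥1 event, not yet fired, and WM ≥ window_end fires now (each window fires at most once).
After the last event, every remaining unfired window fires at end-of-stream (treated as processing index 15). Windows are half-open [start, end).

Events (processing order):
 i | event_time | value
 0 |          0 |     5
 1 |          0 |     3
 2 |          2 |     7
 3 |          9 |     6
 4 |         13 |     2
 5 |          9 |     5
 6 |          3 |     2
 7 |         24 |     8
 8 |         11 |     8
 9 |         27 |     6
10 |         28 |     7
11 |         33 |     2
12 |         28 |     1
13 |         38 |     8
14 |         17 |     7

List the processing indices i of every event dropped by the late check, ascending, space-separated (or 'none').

6 8 14

i=0 t=0 v=5: → [0,10); WM=−∞
i=1 t=0 v=3: → [0,10); WM=−∞
i=2 t=2 v=7: → [0,10); WM=−∞
i=3 t=9 v=6: → [0,10); WM=7
i=4 t=13 v=2: → [10,20); WM=7
i=5 t=9 v=5: → [0,10); WM=7
i=6 t=3 v=2: DROP (t<7-3); WM=7
i=7 t=24 v=8: → [20,30); WM=22; [0,10) fires=7 [10,20) fires=2
i=8 t=11 v=8: DROP (t<22-3); WM=22
i=9 t=27 v=6: → [20,30); WM=22
i=10 t=28 v=7: → [20,30); WM=22
i=11 t=33 v=2: → [30,40); WM=31; [20,30) fires=8
i=12 t=28 v=1: → [20,30); WM=31
i=13 t=38 v=8: → [30,40); WM=31
i=14 t=17 v=7: DROP (t<31-3); WM=31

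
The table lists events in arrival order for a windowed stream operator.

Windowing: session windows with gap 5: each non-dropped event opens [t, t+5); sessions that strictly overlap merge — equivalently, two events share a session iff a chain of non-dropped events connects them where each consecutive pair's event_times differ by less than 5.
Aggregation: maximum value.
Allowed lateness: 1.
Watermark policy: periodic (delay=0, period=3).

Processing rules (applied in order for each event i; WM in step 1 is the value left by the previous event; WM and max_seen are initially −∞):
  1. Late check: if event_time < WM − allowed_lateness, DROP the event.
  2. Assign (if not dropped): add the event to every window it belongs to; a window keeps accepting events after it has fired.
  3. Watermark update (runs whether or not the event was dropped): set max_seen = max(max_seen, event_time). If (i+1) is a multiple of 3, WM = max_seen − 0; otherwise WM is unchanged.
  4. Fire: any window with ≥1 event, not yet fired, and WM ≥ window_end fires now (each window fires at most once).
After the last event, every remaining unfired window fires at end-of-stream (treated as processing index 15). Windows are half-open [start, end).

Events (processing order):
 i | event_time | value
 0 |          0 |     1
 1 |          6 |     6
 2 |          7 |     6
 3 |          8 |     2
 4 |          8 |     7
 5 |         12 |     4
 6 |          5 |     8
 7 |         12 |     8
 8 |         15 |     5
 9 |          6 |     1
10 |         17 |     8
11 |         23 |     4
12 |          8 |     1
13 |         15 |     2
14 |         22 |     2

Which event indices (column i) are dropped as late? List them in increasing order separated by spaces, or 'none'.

i=0 t=0 v=1: → [0,5); WM=−∞
i=1 t=6 v=6: → [6,11); WM=−∞
i=2 t=7 v=6: → [6,12); WM=7
i=3 t=8 v=2: → [6,13); WM=7
i=4 t=8 v=7: → [6,13); WM=7
i=5 t=12 v=4: → [6,17); WM=12
i=6 t=5 v=8: DROP (t<12-1); WM=12
i=7 t=12 v=8: → [6,17); WM=12
i=8 t=15 v=5: → [6,20); WM=15
i=9 t=6 v=1: DROP (t<15-1); WM=15
i=10 t=17 v=8: → [6,22); WM=15
i=11 t=23 v=4: → [23,28); WM=23
i=12 t=8 v=1: DROP (t<23-1); WM=23
i=13 t=15 v=2: DROP (t<23-1); WM=23
i=14 t=22 v=2: → [22,28); WM=23

6 9 12 13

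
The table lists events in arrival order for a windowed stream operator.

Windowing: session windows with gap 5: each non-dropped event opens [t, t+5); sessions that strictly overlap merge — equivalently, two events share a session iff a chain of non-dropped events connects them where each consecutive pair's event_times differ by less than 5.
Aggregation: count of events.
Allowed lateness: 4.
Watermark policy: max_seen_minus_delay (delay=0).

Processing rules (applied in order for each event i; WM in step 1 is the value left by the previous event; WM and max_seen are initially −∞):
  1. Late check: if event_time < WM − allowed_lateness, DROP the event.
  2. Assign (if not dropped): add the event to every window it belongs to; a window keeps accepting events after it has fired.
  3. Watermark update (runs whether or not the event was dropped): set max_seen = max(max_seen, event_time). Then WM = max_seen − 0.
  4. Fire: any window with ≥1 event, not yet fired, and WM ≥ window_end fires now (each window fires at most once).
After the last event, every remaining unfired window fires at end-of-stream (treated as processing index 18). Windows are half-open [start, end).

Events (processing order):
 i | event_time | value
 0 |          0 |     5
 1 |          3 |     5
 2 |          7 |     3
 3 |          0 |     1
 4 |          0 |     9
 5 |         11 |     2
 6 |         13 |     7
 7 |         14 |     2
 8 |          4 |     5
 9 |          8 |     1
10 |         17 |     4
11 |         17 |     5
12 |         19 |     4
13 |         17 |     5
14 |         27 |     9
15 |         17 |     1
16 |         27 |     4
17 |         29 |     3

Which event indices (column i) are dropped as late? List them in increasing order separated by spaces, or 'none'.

i=0 t=0 v=5: → [0,5); WM=0
i=1 t=3 v=5: → [0,8); WM=3
i=2 t=7 v=3: → [0,12); WM=7
i=3 t=0 v=1: DROP (t<7-4); WM=7
i=4 t=0 v=9: DROP (t<7-4); WM=7
i=5 t=11 v=2: → [0,16); WM=11
i=6 t=13 v=7: → [0,18); WM=13
i=7 t=14 v=2: → [0,19); WM=14
i=8 t=4 v=5: DROP (t<14-4); WM=14
i=9 t=8 v=1: DROP (t<14-4); WM=14
i=10 t=17 v=4: → [0,22); WM=17
i=11 t=17 v=5: → [0,22); WM=17
i=12 t=19 v=4: → [0,24); WM=19
i=13 t=17 v=5: → [0,24); WM=19
i=14 t=27 v=9: → [27,32); WM=27
i=15 t=17 v=1: DROP (t<27-4); WM=27
i=16 t=27 v=4: → [27,32); WM=27
i=17 t=29 v=3: → [27,34); WM=29

3 4 8 9 15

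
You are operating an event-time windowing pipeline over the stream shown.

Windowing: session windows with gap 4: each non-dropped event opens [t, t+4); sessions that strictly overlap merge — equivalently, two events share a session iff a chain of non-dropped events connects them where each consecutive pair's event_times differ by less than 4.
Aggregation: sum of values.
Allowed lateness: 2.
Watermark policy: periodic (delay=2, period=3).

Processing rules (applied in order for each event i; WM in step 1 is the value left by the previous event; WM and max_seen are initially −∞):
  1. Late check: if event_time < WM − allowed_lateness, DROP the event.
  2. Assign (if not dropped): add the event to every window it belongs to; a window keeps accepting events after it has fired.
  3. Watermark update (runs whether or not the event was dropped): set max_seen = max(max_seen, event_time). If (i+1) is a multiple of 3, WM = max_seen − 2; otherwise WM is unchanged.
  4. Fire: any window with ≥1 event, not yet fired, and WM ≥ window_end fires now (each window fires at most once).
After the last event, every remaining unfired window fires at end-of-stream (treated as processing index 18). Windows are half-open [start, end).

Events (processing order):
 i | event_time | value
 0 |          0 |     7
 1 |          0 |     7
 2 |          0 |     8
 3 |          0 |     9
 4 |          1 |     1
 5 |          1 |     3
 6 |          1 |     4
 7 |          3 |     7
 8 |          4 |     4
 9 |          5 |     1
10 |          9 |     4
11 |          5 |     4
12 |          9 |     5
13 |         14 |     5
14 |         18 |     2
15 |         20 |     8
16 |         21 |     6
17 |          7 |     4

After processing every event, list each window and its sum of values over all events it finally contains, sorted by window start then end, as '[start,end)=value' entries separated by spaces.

i=0 t=0 v=7: → [0,4); WM=−∞
i=1 t=0 v=7: → [0,4); WM=−∞
i=2 t=0 v=8: → [0,4); WM=-2
i=3 t=0 v=9: → [0,4); WM=-2
i=4 t=1 v=1: → [0,5); WM=-2
i=5 t=1 v=3: → [0,5); WM=-1
i=6 t=1 v=4: → [0,5); WM=-1
i=7 t=3 v=7: → [0,7); WM=-1
i=8 t=4 v=4: → [0,8); WM=2
i=9 t=5 v=1: → [0,9); WM=2
i=10 t=9 v=4: → [9,13); WM=2
i=11 t=5 v=4: → [0,9); WM=7
i=12 t=9 v=5: → [9,13); WM=7
i=13 t=14 v=5: → [14,18); WM=7
i=14 t=18 v=2: → [18,22); WM=16
i=15 t=20 v=8: → [18,24); WM=16
i=16 t=21 v=6: → [18,25); WM=16
i=17 t=7 v=4: DROP (t<16-2); WM=19

[0,9)=55 [9,13)=9 [14,18)=5 [18,25)=16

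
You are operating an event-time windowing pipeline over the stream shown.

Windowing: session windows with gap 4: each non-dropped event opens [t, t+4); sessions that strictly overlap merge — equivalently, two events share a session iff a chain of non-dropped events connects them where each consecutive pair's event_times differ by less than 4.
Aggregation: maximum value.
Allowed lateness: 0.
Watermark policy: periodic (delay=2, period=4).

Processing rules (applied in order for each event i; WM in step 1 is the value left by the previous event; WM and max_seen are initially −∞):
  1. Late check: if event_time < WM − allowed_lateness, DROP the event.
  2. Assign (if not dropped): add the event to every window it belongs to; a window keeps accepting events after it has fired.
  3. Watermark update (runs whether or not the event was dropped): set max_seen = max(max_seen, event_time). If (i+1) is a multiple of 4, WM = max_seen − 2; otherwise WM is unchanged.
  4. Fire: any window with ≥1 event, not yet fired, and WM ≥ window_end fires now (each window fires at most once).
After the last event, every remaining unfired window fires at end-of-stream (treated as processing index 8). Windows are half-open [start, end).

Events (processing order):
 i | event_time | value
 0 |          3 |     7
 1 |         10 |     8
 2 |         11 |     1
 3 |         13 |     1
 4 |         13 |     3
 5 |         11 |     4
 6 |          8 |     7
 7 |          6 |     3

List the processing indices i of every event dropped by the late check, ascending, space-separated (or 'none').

i=0 t=3 v=7: → [3,7); WM=−∞
i=1 t=10 v=8: → [10,14); WM=−∞
i=2 t=11 v=1: → [10,15); WM=−∞
i=3 t=13 v=1: → [10,17); WM=11
i=4 t=13 v=3: → [10,17); WM=11
i=5 t=11 v=4: → [10,17); WM=11
i=6 t=8 v=7: DROP (t<11-0); WM=11
i=7 t=6 v=3: DROP (t<11-0); WM=11

6 7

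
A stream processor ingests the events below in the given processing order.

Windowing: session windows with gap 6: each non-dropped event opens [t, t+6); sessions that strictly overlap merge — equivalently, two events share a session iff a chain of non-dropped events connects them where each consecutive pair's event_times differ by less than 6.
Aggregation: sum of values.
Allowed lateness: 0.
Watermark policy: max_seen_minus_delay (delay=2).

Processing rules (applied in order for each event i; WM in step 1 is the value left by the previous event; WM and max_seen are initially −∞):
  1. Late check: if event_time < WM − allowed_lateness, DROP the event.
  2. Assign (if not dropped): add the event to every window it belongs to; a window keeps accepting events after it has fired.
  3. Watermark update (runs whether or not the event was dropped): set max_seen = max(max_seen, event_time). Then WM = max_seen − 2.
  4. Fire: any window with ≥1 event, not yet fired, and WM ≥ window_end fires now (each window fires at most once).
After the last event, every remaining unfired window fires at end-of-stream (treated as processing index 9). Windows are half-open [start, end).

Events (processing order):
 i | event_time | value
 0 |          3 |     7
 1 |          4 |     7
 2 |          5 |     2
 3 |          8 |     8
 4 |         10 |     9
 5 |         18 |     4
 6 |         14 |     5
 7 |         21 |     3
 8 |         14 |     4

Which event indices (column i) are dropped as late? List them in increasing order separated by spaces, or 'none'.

6 8

i=0 t=3 v=7: → [3,9); WM=1
i=1 t=4 v=7: → [3,10); WM=2
i=2 t=5 v=2: → [3,11); WM=3
i=3 t=8 v=8: → [3,14); WM=6
i=4 t=10 v=9: → [3,16); WM=8
i=5 t=18 v=4: → [18,24); WM=16
i=6 t=14 v=5: DROP (t<16-0); WM=16
i=7 t=21 v=3: → [18,27); WM=19
i=8 t=14 v=4: DROP (t<19-0); WM=19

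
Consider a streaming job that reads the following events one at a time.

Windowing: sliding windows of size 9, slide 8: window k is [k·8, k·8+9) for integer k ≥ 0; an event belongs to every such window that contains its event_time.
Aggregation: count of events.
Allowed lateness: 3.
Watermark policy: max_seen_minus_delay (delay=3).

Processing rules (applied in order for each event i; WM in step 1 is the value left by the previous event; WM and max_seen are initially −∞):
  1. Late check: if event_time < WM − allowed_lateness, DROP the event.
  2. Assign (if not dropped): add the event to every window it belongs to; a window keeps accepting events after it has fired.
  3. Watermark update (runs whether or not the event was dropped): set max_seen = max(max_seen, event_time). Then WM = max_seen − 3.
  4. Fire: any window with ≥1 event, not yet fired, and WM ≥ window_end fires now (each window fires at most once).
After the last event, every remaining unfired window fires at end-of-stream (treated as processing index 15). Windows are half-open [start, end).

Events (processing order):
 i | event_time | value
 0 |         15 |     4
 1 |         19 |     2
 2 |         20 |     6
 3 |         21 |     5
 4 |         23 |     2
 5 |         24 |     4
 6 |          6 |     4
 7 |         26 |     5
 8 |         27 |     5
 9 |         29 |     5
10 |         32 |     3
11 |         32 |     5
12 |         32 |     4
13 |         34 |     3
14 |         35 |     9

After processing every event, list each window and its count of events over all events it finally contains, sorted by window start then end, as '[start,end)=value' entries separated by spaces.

[8,17)=1 [16,25)=5 [24,33)=7 [32,41)=5

i=0 t=15 v=4: → [8,17); WM=12
i=1 t=19 v=2: → [16,25); WM=16
i=2 t=20 v=6: → [16,25); WM=17; [8,17) fires=1
i=3 t=21 v=5: → [16,25); WM=18
i=4 t=23 v=2: → [16,25); WM=20
i=5 t=24 v=4: → [24,33),[16,25); WM=21
i=6 t=6 v=4: DROP (t<21-3); WM=21
i=7 t=26 v=5: → [24,33); WM=23
i=8 t=27 v=5: → [24,33); WM=24
i=9 t=29 v=5: → [24,33); WM=26; [16,25) fires=5
i=10 t=32 v=3: → [32,41),[24,33); WM=29
i=11 t=32 v=5: → [32,41),[24,33); WM=29
i=12 t=32 v=4: → [32,41),[24,33); WM=29
i=13 t=34 v=3: → [32,41); WM=31
i=14 t=35 v=9: → [32,41); WM=32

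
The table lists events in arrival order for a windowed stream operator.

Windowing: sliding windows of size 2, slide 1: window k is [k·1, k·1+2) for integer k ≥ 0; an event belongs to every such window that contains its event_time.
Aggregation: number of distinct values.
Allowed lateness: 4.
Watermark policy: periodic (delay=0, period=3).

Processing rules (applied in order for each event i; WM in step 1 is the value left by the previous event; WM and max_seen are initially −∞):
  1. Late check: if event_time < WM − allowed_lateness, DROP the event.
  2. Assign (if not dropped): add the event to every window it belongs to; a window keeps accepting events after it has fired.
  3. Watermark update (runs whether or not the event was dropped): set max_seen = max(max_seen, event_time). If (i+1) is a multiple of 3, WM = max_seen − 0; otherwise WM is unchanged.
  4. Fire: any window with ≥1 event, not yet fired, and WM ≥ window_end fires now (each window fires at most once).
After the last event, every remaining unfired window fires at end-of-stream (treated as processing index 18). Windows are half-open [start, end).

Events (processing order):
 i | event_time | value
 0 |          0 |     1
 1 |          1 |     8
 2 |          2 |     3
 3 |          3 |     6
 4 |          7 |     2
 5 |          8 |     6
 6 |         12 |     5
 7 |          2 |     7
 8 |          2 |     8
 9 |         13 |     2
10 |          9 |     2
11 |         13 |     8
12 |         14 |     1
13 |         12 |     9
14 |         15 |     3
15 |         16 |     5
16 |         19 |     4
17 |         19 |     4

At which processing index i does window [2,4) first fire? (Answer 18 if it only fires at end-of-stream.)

5

i=0 t=0 v=1: → [0,2); WM=−∞
i=1 t=1 v=8: → [1,3),[0,2); WM=−∞
i=2 t=2 v=3: → [2,4),[1,3); WM=2; [0,2) fires=2
i=3 t=3 v=6: → [3,5),[2,4); WM=2
i=4 t=7 v=2: → [7,9),[6,8); WM=2
i=5 t=8 v=6: → [8,10),[7,9); WM=8; [1,3) fires=2 [2,4) fires=2 [3,5) fires=1 [6,8) fires=1
i=6 t=12 v=5: → [12,14),[11,13); WM=8
i=7 t=2 v=7: DROP (t<8-4); WM=8
i=8 t=2 v=8: DROP (t<8-4); WM=12; [7,9) fires=2 [8,10) fires=1
i=9 t=13 v=2: → [13,15),[12,14); WM=12
i=10 t=9 v=2: → [9,11),[8,10); WM=12; [9,11) fires=1
i=11 t=13 v=8: → [13,15),[12,14); WM=13; [11,13) fires=1
i=12 t=14 v=1: → [14,16),[13,15); WM=13
i=13 t=12 v=9: → [12,14),[11,13); WM=13
i=14 t=15 v=3: → [15,17),[14,16); WM=15; [12,14) fires=4 [13,15) fires=3
i=15 t=16 v=5: → [16,18),[15,17); WM=15
i=16 t=19 v=4: → [19,21),[18,20); WM=15
i=17 t=19 v=4: → [19,21),[18,20); WM=19; [14,16) fires=2 [15,17) fires=2 [16,18) fires=1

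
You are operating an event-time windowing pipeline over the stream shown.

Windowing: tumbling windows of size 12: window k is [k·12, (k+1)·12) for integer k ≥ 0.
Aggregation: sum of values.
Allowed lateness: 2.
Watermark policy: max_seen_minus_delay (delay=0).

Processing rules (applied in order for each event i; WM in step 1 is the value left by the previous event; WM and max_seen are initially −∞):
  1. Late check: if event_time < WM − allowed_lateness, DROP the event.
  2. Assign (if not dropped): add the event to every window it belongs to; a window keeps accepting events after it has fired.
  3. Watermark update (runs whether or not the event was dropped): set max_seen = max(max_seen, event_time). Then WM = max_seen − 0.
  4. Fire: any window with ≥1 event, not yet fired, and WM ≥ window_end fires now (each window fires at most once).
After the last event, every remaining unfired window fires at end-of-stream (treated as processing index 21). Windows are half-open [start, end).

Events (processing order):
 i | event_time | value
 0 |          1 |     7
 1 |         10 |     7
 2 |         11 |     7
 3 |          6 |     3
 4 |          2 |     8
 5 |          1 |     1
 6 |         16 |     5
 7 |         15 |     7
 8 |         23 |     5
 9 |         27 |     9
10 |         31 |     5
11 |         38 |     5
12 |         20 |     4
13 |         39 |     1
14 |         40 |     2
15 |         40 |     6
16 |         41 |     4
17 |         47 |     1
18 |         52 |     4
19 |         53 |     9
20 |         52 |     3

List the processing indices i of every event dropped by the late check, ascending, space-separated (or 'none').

i=0 t=1 v=7: → [0,12); WM=1
i=1 t=10 v=7: → [0,12); WM=10
i=2 t=11 v=7: → [0,12); WM=11
i=3 t=6 v=3: DROP (t<11-2); WM=11
i=4 t=2 v=8: DROP (t<11-2); WM=11
i=5 t=1 v=1: DROP (t<11-2); WM=11
i=6 t=16 v=5: → [12,24); WM=16; [0,12) fires=21
i=7 t=15 v=7: → [12,24); WM=16
i=8 t=23 v=5: → [12,24); WM=23
i=9 t=27 v=9: → [24,36); WM=27; [12,24) fires=17
i=10 t=31 v=5: → [24,36); WM=31
i=11 t=38 v=5: → [36,48); WM=38; [24,36) fires=14
i=12 t=20 v=4: DROP (t<38-2); WM=38
i=13 t=39 v=1: → [36,48); WM=39
i=14 t=40 v=2: → [36,48); WM=40
i=15 t=40 v=6: → [36,48); WM=40
i=16 t=41 v=4: → [36,48); WM=41
i=17 t=47 v=1: → [36,48); WM=47
i=18 t=52 v=4: → [48,60); WM=52; [36,48) fires=19
i=19 t=53 v=9: → [48,60); WM=53
i=20 t=52 v=3: → [48,60); WM=53

3 4 5 12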